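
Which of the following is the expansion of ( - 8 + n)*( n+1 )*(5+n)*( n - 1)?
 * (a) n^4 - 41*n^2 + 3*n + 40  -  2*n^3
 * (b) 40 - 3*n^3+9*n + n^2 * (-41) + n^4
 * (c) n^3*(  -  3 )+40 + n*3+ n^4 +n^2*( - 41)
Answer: c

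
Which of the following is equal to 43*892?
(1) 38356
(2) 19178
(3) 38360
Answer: 1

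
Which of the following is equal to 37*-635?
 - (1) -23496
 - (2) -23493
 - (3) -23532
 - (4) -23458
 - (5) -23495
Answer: 5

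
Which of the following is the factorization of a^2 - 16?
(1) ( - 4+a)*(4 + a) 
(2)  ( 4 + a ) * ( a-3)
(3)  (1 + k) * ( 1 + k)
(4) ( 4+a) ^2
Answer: 1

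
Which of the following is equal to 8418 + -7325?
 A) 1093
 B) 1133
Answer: A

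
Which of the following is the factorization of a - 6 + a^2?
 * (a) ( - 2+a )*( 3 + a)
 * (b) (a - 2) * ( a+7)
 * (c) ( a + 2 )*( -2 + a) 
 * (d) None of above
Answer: a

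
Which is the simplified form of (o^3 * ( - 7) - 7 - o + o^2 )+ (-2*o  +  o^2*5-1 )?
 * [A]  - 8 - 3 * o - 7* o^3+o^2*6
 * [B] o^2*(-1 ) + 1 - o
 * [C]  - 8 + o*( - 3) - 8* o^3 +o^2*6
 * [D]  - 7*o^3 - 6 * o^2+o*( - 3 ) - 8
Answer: A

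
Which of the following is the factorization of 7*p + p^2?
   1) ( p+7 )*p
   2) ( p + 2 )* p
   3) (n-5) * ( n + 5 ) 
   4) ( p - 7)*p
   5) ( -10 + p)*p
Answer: 1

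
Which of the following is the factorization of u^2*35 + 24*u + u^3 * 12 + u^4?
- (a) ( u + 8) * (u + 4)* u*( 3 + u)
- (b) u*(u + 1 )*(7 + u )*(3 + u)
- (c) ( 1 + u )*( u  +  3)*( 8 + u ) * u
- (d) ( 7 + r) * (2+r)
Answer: c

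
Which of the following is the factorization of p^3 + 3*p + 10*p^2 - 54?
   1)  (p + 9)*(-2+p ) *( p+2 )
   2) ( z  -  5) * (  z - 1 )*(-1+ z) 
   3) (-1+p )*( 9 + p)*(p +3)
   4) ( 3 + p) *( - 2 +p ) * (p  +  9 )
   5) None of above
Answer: 4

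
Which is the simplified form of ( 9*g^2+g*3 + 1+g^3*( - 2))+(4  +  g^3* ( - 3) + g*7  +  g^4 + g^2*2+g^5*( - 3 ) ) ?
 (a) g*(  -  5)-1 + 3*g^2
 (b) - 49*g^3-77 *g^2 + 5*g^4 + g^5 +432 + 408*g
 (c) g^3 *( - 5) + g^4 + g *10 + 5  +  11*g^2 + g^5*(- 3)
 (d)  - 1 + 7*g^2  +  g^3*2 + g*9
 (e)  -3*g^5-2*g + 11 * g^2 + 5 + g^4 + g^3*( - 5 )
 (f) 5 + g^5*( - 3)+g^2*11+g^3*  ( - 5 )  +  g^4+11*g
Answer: c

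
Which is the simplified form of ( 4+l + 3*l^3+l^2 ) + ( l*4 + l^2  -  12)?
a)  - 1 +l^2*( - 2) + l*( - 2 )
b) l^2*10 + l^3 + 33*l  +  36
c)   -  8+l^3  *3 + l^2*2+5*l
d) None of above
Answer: c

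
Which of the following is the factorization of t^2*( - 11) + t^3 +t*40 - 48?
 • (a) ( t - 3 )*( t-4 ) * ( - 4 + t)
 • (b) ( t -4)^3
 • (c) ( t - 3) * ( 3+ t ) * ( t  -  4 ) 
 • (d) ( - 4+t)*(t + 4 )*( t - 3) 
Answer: a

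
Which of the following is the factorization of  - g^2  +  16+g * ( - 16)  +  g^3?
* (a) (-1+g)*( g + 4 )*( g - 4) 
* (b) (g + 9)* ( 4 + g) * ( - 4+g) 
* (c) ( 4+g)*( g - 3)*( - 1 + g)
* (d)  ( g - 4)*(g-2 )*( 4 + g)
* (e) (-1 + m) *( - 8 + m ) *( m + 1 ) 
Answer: a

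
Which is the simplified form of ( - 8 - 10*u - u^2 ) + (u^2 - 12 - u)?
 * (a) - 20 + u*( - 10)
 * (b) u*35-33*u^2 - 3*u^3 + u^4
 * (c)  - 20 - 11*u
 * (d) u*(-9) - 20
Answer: c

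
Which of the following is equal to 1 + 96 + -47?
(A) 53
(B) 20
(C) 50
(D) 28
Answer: C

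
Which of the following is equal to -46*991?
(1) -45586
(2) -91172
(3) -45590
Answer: 1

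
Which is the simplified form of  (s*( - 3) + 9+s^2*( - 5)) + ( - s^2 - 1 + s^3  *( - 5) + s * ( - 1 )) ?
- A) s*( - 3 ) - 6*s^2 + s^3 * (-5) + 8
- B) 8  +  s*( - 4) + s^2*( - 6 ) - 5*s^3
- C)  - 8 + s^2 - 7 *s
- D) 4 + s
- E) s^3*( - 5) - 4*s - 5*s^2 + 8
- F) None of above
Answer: B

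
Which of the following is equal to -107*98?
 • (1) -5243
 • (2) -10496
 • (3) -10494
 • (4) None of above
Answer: 4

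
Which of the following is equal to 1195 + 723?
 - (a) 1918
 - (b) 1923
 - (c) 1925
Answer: a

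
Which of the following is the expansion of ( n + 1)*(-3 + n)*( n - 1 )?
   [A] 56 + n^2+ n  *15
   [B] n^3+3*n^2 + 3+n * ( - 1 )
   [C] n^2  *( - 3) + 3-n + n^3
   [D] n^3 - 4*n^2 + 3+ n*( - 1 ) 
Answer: C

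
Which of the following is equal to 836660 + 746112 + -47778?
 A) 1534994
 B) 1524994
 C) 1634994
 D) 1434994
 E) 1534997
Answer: A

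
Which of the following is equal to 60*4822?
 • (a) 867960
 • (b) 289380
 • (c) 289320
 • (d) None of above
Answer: c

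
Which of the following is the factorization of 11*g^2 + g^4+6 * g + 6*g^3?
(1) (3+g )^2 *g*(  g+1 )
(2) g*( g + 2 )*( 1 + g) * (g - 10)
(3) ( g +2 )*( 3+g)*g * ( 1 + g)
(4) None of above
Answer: 3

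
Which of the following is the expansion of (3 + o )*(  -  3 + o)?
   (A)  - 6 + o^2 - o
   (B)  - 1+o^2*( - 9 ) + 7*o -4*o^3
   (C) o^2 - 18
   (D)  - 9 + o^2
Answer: D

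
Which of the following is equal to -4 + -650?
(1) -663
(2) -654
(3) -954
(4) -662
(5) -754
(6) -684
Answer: 2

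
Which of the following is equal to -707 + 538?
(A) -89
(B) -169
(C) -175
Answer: B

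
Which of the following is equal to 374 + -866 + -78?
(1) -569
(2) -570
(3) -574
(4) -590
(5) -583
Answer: 2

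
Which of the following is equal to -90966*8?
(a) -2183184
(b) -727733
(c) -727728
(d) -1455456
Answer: c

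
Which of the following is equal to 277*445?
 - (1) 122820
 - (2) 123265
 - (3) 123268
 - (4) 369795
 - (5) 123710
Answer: 2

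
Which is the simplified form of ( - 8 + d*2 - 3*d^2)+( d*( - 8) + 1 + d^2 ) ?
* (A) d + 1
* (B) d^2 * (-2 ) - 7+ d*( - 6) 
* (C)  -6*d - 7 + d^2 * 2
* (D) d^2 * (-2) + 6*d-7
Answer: B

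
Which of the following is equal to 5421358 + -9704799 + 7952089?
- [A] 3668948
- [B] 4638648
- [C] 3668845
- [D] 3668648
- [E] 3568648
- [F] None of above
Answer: D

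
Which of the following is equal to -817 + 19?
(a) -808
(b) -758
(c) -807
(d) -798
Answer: d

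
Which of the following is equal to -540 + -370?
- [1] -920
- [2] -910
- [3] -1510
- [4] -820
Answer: 2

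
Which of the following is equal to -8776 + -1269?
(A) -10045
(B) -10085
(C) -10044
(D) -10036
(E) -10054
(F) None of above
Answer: A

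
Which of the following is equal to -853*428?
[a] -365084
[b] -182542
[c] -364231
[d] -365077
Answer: a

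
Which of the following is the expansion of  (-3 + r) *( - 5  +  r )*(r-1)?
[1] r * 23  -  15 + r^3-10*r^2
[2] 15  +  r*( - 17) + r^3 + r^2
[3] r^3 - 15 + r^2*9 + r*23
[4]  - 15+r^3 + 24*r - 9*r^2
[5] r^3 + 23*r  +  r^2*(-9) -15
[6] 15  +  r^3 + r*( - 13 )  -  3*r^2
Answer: 5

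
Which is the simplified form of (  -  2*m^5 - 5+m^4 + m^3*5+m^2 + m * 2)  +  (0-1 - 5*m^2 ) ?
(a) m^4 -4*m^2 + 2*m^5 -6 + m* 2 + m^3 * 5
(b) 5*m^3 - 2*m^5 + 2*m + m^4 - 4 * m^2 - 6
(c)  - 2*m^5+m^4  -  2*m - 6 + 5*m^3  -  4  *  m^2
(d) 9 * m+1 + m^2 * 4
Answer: b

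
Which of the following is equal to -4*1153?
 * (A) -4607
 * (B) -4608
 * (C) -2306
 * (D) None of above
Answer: D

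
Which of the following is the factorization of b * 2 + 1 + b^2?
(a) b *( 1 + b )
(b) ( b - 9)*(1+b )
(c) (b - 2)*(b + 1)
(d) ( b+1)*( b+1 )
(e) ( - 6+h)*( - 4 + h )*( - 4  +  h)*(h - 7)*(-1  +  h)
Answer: d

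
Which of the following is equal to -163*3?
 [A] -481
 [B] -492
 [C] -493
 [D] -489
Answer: D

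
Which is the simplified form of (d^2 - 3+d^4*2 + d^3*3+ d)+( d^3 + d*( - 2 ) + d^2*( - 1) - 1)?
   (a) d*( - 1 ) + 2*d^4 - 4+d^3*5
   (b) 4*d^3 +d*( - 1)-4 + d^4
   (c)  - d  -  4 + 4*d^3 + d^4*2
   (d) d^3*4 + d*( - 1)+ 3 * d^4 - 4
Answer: c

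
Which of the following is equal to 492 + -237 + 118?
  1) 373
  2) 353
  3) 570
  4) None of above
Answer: 1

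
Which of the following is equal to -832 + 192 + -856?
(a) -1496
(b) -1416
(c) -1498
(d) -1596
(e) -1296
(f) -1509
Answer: a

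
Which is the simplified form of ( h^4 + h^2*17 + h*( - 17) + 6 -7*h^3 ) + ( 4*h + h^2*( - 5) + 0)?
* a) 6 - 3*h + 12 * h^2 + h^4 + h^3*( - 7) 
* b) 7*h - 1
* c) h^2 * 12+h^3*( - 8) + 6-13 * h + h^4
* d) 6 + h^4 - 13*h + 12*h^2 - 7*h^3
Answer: d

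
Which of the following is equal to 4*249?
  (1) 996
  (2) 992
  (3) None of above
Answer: 1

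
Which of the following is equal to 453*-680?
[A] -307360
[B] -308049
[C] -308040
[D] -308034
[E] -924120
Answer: C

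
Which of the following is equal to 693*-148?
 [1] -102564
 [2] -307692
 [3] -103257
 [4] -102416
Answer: 1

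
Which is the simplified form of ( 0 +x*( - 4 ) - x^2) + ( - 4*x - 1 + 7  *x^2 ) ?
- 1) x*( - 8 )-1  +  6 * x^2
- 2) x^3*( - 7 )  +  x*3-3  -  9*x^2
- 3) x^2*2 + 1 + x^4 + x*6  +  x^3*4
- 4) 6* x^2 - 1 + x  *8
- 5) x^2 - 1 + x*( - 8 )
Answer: 1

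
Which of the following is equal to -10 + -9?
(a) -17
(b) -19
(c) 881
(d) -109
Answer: b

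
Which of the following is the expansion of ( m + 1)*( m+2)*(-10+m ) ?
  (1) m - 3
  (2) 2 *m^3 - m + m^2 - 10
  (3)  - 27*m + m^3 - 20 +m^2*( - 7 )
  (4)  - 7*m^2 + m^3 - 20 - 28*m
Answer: 4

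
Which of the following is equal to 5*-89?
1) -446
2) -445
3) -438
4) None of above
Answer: 2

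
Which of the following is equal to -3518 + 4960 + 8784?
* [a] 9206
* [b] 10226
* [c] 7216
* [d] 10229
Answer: b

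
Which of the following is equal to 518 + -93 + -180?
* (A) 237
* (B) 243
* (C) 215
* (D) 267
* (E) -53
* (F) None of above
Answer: F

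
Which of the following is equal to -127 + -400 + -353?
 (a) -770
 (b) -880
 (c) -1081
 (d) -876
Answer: b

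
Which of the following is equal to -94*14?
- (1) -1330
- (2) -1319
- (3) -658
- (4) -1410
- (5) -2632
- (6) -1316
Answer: 6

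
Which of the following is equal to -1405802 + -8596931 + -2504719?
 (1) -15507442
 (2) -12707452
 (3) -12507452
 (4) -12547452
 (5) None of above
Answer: 3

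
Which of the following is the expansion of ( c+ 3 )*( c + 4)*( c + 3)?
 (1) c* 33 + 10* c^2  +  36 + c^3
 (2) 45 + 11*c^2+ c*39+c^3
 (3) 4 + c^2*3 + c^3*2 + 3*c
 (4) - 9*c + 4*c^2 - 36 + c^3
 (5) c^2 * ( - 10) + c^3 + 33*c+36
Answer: 1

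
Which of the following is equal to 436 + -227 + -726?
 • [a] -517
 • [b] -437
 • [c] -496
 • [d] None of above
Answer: a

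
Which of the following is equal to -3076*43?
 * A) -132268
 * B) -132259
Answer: A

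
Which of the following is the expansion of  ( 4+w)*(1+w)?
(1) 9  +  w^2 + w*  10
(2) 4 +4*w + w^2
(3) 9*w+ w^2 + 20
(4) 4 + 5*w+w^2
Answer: 4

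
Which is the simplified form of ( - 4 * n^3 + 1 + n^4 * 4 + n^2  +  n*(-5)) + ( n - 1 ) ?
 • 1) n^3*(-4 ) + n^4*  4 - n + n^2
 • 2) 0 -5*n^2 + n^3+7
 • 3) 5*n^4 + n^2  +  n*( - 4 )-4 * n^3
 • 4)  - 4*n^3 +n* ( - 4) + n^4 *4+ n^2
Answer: 4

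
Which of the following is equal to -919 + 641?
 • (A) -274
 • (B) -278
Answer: B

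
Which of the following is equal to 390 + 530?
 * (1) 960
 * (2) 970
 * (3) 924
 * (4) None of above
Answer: 4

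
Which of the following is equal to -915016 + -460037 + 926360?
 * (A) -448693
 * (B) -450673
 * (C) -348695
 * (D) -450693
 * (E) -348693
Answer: A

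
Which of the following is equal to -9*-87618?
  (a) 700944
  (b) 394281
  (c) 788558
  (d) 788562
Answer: d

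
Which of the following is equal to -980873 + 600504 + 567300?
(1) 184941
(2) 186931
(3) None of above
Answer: 2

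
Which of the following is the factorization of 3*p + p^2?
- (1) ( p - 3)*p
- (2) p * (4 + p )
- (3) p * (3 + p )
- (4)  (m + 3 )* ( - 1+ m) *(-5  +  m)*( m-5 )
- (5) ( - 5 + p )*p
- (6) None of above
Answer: 3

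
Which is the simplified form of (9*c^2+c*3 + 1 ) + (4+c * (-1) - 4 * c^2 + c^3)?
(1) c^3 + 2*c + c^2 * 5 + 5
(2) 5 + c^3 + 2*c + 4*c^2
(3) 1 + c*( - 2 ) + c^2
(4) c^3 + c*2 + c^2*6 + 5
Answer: 1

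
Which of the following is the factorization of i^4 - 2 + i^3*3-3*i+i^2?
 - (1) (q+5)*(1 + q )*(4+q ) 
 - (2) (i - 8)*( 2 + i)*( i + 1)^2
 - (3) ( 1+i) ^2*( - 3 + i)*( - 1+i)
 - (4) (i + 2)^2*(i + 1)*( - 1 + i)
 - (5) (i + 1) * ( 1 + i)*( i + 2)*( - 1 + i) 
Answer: 5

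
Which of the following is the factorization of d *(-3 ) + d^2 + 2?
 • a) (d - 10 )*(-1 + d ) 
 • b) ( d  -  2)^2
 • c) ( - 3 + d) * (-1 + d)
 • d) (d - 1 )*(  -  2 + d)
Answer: d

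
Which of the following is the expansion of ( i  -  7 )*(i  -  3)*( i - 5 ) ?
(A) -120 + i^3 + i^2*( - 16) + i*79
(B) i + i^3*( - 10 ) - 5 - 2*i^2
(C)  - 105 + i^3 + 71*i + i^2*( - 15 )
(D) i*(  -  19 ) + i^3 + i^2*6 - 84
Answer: C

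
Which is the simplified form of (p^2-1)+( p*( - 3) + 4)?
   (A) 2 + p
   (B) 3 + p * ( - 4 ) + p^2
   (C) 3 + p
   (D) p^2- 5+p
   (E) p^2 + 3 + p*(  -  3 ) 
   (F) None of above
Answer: E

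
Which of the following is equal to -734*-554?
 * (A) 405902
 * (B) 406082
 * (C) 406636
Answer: C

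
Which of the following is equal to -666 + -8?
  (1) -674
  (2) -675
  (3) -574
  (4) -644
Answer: 1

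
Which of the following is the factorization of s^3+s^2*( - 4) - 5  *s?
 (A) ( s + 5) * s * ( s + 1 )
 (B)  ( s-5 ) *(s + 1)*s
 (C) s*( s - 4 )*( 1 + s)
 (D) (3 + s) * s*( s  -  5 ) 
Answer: B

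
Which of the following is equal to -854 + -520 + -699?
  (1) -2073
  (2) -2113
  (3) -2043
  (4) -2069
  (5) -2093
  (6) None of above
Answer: 1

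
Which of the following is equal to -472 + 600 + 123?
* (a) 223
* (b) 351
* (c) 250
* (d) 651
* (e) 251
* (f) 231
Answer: e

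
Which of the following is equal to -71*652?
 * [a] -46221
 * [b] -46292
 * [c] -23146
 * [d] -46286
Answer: b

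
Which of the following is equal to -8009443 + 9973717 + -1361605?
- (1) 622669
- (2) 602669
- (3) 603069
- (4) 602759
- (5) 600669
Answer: 2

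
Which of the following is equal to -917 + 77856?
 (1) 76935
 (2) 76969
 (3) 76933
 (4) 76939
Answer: 4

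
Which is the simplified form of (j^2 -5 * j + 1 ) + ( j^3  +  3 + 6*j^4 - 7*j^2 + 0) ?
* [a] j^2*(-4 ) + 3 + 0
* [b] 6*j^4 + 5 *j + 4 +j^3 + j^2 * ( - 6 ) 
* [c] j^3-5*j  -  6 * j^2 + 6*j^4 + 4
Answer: c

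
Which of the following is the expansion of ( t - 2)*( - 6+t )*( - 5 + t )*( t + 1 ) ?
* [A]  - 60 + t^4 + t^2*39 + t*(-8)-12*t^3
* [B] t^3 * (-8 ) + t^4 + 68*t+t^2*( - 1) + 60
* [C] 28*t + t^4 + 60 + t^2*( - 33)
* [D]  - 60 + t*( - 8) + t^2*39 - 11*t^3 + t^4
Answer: A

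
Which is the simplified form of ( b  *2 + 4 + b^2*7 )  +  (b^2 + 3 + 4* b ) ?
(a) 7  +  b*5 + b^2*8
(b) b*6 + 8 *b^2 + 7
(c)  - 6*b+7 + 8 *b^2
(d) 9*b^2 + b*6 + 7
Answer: b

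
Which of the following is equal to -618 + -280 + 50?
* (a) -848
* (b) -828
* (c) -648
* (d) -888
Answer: a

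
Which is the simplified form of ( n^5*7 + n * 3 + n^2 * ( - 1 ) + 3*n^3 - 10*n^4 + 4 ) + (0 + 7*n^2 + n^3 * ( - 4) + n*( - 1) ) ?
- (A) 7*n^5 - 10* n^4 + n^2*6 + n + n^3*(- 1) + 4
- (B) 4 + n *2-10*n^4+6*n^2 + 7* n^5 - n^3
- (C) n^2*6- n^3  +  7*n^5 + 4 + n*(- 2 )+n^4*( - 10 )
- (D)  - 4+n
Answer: B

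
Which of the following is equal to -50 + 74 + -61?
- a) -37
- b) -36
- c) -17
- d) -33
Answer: a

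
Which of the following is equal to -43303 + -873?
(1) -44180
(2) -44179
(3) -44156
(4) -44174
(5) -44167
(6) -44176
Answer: 6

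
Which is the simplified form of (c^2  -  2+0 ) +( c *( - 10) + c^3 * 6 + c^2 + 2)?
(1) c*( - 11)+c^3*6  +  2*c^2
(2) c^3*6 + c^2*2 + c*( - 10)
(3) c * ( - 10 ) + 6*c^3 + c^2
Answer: 2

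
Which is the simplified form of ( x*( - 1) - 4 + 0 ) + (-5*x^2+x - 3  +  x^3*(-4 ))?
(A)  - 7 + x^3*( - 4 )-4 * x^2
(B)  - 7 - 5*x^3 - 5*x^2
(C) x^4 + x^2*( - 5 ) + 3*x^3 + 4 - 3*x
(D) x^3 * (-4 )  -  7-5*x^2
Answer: D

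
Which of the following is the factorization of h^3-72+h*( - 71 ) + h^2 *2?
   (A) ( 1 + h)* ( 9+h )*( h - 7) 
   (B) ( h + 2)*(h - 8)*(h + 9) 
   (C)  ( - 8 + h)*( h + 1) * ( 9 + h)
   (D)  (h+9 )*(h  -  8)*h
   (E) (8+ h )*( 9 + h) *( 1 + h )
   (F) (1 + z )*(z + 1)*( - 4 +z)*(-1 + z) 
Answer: C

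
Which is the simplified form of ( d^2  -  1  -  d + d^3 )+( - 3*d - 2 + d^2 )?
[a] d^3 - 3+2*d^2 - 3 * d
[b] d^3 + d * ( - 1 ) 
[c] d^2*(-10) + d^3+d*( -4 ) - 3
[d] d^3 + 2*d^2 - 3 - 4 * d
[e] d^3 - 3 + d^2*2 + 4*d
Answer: d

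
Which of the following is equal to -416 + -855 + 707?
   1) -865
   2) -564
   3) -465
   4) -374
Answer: 2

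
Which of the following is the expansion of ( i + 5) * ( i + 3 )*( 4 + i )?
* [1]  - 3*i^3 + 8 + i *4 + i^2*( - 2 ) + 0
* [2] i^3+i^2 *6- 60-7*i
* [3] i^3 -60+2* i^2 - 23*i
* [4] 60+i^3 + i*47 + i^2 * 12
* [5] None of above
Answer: 4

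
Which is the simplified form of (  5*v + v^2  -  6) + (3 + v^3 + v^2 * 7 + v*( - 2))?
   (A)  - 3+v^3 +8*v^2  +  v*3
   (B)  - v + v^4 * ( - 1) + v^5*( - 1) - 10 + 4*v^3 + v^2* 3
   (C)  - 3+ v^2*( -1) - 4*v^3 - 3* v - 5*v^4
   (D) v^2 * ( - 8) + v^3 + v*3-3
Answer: A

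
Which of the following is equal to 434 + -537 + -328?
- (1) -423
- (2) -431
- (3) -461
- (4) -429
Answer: 2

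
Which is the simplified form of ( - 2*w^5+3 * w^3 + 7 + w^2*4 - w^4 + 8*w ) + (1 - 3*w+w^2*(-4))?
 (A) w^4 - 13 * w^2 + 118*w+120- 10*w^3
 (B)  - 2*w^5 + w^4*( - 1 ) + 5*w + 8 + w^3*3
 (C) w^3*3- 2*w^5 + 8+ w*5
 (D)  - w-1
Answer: B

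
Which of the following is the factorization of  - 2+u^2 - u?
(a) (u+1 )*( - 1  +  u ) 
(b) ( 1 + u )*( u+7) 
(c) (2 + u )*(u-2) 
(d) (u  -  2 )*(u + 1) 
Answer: d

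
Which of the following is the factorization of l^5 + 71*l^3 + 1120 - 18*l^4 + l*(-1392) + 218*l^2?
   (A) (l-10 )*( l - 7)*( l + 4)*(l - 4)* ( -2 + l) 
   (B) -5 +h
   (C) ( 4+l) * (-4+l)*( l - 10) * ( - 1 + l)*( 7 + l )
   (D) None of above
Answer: D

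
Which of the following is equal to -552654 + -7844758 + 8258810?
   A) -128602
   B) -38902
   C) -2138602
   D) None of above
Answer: D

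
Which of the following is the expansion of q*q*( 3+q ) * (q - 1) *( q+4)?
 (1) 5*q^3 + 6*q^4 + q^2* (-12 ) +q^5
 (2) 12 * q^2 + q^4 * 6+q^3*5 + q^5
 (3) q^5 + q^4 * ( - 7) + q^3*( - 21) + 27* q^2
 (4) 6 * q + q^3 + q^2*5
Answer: 1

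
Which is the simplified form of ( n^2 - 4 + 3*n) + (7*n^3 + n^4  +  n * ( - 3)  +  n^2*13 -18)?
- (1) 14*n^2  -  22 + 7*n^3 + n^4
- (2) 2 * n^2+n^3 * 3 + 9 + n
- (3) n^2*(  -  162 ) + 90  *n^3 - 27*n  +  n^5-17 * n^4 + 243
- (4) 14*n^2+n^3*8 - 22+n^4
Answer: 1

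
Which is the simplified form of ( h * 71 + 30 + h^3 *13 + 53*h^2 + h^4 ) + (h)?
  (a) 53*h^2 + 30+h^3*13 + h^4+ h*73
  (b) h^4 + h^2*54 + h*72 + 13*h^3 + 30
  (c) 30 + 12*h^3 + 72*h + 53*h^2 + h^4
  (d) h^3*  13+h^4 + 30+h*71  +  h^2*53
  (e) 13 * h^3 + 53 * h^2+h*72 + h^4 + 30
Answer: e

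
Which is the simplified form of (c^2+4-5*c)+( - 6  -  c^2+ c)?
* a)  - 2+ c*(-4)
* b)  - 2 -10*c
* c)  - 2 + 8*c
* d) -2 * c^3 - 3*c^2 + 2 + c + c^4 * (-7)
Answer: a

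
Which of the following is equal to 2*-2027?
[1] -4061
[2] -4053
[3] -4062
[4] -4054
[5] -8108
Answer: 4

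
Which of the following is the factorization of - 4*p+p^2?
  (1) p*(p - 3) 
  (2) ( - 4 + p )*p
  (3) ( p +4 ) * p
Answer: 2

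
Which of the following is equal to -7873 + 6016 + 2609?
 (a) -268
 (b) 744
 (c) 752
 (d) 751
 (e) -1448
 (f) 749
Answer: c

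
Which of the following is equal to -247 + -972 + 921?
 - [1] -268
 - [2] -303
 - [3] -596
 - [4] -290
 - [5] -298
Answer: 5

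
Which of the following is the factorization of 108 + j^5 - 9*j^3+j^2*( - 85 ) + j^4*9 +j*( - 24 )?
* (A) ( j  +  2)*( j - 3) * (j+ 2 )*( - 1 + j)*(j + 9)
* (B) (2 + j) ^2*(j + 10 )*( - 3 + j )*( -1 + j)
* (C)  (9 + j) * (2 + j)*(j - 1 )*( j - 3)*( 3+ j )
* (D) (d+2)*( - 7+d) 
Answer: A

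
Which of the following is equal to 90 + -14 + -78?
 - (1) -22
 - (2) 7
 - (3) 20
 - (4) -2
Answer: 4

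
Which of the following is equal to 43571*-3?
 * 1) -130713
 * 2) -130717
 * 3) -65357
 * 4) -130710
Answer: 1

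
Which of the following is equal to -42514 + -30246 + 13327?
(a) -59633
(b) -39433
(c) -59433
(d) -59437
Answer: c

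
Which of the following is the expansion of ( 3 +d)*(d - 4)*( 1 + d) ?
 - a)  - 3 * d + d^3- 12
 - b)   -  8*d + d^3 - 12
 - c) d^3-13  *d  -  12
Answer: c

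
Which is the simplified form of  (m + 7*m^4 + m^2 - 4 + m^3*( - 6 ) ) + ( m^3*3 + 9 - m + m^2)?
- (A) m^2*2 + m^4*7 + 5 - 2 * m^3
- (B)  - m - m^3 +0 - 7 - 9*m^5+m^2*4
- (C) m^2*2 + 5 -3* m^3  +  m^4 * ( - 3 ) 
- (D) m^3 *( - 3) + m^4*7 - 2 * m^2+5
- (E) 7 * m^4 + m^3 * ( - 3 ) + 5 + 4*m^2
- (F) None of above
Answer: F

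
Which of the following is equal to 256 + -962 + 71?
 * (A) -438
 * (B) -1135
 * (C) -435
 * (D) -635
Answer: D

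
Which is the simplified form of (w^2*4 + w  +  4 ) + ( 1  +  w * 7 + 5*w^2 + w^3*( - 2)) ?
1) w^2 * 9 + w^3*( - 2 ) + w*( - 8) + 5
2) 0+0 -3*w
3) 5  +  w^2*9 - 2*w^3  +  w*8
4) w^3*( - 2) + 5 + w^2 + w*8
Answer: 3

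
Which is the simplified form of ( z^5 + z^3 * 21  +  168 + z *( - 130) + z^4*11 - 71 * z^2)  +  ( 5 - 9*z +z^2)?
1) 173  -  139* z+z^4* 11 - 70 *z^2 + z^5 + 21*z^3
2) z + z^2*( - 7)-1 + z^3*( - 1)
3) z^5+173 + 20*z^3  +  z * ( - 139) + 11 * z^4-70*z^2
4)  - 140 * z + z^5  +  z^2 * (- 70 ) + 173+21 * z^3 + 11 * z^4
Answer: 1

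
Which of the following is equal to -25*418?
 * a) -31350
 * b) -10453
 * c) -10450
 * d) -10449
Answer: c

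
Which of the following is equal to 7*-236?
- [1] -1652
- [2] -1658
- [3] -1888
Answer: 1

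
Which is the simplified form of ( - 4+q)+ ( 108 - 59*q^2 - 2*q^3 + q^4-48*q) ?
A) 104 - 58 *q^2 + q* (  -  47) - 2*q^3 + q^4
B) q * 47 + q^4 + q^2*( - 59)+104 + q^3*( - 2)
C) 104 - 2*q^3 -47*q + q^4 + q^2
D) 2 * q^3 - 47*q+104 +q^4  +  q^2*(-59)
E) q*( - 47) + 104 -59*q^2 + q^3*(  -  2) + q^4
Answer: E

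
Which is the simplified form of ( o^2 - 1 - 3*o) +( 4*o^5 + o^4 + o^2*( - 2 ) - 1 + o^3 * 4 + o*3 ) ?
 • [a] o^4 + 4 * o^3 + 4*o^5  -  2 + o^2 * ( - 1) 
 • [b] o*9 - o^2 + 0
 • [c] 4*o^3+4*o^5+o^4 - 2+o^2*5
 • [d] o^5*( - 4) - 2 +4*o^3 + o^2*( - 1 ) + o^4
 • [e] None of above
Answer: a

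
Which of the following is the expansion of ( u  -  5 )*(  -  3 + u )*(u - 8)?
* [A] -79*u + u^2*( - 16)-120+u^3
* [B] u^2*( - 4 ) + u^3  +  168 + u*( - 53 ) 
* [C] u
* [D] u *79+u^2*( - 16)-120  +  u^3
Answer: D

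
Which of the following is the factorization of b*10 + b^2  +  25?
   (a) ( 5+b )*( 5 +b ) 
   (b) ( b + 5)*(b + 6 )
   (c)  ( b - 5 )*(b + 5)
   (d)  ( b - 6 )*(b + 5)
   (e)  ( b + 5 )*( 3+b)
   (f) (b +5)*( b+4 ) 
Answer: a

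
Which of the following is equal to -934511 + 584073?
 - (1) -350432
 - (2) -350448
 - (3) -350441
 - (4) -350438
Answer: 4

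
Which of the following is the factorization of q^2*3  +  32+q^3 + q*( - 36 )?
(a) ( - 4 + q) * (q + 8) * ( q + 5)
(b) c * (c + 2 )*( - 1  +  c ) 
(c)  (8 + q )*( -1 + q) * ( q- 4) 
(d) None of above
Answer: c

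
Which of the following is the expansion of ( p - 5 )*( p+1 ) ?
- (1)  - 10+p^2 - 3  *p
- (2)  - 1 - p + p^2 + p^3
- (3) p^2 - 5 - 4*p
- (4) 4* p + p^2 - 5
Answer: 3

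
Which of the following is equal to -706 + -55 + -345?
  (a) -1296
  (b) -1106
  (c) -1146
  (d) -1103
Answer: b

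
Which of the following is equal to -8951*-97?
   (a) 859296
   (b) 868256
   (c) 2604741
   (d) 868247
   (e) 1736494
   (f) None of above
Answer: d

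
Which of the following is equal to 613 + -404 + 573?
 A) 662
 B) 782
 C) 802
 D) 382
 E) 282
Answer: B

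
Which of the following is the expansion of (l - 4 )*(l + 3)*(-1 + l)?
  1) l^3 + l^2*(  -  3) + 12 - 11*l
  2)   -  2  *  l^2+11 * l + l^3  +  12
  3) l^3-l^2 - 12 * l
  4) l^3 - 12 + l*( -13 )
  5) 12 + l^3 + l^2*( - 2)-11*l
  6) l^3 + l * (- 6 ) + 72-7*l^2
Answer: 5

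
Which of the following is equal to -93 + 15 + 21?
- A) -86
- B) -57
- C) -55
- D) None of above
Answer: B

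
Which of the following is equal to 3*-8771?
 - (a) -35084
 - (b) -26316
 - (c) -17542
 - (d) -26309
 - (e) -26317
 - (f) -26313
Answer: f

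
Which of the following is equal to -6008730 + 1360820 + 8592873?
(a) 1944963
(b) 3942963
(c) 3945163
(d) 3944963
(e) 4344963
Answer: d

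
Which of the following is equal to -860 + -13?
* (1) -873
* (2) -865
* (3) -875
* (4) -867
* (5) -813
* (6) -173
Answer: 1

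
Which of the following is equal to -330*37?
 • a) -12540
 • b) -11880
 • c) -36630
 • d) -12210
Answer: d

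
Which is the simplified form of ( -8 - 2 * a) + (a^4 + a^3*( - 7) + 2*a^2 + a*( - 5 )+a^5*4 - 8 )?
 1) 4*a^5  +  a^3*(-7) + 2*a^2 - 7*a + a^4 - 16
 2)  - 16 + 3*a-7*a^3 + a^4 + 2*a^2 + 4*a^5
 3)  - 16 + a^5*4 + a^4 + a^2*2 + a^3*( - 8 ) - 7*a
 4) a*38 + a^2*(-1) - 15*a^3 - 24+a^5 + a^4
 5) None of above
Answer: 1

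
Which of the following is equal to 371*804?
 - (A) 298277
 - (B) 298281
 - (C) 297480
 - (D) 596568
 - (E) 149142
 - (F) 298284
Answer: F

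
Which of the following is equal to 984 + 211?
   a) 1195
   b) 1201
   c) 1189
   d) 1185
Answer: a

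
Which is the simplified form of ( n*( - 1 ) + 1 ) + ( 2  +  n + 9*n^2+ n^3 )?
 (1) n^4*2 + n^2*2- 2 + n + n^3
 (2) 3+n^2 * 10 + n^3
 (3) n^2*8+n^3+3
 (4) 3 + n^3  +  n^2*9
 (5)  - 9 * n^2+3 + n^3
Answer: 4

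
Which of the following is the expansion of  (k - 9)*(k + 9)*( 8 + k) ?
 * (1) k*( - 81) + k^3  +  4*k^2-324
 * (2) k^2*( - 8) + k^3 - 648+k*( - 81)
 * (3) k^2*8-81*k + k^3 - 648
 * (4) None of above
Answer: 3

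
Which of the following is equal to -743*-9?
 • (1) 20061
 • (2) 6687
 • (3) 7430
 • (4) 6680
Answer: 2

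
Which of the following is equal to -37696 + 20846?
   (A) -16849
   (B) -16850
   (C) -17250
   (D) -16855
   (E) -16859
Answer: B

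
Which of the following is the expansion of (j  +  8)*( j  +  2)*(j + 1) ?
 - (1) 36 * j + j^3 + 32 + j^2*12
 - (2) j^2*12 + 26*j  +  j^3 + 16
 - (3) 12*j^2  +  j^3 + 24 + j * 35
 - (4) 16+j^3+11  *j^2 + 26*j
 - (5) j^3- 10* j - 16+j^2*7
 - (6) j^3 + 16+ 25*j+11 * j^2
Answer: 4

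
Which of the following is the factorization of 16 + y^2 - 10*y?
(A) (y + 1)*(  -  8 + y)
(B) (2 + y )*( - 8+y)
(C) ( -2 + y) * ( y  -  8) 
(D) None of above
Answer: C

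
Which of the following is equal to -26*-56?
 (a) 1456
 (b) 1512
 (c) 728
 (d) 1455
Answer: a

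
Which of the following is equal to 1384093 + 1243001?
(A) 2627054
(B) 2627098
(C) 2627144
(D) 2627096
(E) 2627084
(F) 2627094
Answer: F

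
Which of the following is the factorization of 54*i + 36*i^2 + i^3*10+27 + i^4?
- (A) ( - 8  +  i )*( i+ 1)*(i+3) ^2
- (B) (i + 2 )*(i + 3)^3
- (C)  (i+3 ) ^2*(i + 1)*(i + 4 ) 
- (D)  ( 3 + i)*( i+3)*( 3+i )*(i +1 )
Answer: D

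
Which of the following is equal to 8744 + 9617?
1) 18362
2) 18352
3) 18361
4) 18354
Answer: 3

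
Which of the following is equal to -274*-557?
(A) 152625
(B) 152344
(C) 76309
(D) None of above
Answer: D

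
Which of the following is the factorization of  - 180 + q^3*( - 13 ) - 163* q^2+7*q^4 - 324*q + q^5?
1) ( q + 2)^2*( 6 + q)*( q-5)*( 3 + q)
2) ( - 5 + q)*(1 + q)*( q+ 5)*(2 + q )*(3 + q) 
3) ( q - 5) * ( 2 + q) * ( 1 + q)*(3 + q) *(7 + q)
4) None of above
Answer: 4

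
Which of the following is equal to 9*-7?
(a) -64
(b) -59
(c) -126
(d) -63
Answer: d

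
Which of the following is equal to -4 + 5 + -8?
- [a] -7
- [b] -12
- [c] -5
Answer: a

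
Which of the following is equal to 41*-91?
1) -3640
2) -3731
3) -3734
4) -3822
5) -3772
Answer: 2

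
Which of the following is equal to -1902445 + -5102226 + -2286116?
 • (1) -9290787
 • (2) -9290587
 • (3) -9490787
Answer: 1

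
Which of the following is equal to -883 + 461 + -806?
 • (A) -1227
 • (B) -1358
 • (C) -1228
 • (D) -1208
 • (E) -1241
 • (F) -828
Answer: C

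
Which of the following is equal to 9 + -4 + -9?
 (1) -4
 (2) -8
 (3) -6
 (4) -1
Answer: 1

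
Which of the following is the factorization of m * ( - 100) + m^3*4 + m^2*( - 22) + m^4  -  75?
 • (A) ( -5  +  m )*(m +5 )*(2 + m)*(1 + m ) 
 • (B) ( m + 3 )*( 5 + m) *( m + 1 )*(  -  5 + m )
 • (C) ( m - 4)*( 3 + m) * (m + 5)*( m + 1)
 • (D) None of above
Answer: B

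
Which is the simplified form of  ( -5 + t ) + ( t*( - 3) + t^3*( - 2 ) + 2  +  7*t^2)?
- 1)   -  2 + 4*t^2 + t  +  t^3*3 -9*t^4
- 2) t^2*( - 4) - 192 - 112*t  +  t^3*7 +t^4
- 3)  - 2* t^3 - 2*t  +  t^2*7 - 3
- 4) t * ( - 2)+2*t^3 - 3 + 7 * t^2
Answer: 3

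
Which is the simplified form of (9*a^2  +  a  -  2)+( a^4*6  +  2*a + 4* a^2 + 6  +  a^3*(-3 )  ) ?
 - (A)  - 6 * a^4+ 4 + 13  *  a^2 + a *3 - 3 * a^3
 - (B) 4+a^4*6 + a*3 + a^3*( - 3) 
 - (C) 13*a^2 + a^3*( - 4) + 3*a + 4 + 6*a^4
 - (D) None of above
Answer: D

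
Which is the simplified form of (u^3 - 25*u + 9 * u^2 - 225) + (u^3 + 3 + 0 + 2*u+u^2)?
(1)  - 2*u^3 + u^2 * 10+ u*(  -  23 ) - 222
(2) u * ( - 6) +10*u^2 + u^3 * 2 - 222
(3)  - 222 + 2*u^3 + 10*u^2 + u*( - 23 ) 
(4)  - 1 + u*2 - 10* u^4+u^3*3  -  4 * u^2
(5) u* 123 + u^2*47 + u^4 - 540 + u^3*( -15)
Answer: 3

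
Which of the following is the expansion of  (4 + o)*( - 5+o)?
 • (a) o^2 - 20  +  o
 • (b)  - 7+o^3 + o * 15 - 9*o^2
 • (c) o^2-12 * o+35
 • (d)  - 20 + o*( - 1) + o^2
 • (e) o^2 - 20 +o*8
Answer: d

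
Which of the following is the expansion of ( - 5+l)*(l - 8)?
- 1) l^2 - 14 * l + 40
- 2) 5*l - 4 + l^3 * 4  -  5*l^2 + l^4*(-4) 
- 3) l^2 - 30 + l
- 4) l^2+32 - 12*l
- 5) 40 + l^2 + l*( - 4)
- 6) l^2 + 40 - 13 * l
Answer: 6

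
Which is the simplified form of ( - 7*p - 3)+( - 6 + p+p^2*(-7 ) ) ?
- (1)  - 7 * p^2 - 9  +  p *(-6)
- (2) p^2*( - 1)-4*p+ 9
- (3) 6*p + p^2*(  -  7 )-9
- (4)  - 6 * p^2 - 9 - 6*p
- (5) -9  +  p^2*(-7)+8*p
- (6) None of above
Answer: 1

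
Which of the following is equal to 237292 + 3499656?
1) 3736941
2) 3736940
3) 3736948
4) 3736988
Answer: 3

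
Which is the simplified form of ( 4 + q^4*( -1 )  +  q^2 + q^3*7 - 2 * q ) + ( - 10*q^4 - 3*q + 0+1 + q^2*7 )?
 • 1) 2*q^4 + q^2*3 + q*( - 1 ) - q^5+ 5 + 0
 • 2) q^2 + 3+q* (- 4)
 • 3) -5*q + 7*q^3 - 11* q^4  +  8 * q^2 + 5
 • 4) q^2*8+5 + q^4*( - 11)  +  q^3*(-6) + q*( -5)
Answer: 3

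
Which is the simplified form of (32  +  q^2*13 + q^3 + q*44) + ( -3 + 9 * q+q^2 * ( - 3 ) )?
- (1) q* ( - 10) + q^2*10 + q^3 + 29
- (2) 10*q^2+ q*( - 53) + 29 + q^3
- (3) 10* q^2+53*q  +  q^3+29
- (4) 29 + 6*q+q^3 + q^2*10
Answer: 3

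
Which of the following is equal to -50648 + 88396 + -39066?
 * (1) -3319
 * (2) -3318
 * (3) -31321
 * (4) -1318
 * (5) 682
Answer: 4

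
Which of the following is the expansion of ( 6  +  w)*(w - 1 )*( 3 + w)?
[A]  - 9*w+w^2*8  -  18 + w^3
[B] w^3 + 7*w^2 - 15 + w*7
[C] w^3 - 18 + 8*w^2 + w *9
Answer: C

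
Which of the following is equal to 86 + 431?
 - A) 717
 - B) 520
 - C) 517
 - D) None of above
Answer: C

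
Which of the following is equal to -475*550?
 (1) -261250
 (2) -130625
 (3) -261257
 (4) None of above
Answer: 1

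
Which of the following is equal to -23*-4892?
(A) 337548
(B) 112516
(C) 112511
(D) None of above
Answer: B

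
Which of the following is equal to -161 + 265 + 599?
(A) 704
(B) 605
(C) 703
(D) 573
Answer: C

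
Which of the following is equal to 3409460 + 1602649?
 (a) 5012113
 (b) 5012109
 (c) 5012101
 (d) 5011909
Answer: b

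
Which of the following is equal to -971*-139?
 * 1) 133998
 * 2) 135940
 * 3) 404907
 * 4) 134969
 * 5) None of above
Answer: 4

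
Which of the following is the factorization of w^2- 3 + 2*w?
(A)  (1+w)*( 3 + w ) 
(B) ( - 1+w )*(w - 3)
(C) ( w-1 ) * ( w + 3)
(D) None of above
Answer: C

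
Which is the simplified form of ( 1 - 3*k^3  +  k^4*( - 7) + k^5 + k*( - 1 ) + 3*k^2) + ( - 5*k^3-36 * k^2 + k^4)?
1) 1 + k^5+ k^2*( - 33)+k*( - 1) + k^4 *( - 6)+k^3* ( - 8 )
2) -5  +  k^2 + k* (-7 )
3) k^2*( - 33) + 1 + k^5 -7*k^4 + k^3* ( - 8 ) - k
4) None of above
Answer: 1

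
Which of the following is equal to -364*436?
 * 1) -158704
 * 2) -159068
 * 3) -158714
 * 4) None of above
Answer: 1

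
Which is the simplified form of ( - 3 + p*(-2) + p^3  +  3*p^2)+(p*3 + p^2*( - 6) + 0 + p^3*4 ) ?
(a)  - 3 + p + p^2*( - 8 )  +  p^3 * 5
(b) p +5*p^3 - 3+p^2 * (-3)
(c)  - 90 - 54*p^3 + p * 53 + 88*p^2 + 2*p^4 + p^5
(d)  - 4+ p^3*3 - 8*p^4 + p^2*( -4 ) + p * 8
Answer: b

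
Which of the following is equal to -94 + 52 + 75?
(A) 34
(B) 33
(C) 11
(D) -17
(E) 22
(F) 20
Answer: B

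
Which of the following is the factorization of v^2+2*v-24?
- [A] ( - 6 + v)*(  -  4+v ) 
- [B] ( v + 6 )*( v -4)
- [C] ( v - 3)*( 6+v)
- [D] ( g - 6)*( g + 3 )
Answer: B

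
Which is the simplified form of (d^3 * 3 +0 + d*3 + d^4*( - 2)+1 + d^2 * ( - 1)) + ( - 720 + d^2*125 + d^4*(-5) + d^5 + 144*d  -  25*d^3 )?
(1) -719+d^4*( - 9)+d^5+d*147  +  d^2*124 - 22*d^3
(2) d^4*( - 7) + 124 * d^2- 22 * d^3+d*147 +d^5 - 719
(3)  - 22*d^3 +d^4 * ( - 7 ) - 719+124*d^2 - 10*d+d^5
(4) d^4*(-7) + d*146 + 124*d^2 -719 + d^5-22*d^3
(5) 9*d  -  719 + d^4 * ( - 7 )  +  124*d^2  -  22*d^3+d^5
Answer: 2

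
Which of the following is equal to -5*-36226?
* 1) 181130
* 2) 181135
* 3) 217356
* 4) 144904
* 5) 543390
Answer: 1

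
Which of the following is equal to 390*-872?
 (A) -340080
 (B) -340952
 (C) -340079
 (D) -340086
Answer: A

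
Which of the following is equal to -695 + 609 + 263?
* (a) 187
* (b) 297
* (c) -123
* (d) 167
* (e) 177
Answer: e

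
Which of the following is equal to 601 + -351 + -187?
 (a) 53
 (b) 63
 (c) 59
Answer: b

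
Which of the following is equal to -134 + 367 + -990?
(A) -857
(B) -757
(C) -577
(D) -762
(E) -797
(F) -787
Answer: B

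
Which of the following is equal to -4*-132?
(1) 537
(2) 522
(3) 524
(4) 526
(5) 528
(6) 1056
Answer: 5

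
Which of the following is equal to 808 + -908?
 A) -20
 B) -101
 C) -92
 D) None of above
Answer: D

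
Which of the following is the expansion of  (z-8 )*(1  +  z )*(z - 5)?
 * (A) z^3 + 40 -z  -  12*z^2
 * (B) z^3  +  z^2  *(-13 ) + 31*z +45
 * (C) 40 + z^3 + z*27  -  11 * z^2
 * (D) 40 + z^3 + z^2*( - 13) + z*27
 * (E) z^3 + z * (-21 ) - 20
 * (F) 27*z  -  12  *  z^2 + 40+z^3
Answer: F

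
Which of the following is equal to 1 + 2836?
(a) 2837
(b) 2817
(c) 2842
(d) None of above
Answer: a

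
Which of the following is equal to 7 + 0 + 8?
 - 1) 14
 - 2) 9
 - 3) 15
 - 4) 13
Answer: 3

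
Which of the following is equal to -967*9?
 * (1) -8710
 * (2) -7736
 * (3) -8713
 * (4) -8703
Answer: 4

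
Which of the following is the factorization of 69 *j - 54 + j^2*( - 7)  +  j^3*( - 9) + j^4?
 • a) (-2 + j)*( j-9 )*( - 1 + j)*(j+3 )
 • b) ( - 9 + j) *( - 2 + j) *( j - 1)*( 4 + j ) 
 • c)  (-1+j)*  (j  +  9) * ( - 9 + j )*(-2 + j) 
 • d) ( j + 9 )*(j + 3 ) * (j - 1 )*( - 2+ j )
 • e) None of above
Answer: a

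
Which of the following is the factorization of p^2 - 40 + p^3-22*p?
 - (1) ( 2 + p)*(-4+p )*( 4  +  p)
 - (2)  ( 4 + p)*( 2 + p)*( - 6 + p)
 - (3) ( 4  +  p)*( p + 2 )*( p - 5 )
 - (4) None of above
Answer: 3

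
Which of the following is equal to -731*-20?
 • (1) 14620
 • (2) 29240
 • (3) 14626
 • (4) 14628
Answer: 1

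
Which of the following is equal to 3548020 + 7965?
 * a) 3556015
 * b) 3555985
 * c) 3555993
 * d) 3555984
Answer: b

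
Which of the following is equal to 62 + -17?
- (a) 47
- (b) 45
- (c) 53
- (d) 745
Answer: b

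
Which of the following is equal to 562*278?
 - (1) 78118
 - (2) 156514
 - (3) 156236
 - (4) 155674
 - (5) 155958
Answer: 3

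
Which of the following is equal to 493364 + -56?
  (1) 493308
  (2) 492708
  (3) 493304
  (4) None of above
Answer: 1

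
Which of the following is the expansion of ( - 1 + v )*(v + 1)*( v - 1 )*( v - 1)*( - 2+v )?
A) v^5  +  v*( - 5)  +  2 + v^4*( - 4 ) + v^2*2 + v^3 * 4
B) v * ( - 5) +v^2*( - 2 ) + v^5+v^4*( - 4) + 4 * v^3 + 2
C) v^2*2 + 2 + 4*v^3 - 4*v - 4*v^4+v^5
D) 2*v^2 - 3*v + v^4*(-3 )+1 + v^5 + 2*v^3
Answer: A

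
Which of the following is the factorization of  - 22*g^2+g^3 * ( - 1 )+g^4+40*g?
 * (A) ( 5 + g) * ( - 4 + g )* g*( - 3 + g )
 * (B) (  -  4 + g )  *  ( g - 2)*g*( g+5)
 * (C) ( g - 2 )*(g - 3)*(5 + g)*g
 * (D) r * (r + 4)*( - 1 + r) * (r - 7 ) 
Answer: B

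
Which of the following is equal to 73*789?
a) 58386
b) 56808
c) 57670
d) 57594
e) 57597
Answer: e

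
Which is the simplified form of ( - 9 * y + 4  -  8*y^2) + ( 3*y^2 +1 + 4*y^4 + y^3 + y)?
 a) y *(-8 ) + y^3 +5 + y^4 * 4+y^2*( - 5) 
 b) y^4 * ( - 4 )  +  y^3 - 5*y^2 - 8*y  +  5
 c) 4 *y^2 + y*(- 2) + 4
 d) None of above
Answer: a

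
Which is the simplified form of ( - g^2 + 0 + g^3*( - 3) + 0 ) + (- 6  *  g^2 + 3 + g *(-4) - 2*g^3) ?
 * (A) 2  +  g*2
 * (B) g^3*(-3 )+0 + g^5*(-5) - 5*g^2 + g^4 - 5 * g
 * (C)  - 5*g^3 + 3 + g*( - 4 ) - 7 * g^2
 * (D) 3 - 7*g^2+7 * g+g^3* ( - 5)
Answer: C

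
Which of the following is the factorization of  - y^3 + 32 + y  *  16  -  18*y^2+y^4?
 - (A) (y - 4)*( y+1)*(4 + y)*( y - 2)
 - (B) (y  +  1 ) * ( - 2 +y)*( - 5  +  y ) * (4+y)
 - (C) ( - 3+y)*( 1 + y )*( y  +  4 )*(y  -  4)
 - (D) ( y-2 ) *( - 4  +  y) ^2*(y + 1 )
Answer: A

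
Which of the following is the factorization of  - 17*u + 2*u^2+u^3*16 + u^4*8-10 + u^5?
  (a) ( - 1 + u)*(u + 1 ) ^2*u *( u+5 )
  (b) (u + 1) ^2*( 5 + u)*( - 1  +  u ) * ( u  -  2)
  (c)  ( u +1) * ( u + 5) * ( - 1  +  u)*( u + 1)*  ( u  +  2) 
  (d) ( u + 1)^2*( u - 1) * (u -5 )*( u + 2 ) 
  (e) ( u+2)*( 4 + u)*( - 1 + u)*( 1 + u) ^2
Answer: c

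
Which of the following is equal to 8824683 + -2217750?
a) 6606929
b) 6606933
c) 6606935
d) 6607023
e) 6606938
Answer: b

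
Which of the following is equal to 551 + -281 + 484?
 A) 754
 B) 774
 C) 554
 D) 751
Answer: A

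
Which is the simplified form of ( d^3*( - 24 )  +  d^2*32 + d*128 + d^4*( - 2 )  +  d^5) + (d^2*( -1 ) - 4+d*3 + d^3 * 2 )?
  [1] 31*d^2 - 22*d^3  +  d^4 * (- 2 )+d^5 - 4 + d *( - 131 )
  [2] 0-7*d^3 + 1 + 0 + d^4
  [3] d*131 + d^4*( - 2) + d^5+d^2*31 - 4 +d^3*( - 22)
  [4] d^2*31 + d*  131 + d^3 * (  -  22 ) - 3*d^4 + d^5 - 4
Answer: 3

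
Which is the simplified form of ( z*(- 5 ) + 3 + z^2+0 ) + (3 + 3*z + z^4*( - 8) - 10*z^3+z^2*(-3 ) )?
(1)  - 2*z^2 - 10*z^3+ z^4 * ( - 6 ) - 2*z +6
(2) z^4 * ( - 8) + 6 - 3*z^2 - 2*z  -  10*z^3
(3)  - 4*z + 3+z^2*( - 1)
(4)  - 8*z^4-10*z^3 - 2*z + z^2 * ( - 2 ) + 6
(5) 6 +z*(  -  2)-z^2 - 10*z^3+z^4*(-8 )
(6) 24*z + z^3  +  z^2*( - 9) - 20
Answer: 4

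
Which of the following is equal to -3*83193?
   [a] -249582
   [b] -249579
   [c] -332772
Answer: b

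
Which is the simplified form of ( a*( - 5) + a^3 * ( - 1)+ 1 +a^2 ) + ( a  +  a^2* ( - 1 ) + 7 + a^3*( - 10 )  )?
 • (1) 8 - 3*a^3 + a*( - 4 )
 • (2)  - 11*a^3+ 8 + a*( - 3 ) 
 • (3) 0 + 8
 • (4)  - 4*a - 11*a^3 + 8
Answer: 4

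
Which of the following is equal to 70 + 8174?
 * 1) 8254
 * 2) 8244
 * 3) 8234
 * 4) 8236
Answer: 2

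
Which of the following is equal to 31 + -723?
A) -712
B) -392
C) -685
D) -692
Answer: D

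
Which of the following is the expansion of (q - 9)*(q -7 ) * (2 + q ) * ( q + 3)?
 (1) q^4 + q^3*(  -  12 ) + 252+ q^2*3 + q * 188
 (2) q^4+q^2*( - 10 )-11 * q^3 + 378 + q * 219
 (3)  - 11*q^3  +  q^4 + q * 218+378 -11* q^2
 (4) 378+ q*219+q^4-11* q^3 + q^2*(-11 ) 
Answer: 4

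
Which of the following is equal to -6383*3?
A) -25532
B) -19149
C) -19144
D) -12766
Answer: B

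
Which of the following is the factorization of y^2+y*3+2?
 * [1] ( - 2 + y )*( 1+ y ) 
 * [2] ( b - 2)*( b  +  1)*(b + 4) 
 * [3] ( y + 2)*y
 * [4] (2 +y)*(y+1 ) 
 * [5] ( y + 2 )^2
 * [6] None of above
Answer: 4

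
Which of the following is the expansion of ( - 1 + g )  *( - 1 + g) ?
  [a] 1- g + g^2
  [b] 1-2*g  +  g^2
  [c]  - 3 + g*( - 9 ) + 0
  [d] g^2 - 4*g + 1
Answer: b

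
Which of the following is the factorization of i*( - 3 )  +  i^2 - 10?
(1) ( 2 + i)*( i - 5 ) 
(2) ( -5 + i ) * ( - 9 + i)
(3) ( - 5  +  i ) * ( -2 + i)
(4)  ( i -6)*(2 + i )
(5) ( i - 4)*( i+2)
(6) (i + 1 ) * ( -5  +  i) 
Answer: 1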